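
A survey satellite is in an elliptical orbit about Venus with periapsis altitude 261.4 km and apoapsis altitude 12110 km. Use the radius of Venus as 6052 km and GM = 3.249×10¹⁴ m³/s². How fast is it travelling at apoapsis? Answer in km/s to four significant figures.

v ≈ 3.038 km/s

r_p = 6052 + 261.4 = 6313.4 km = 6.3134×10⁶ m.
r_a = 6052 + 12110 = 18162 km = 1.8162×10⁷ m.
Semi-major axis a = (r_p + r_a)/2 = 12238 km = 1.224×10⁷ m.
Vis-viva: v² = μ(2/r − 1/a) = 3.249×10¹⁴ × (1.101×10⁻⁷ − 8.171×10⁻⁸) = 9.229×10⁶ m²/s².
v = 3038 m/s = 3.038 km/s.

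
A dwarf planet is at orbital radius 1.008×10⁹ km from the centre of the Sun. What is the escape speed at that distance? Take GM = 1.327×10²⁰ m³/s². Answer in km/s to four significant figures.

v_esc ≈ 16.23 km/s

r = 1.008×10⁹ km = 1.008×10¹² m.
Escape speed v_esc = √(2μ/r) = √(2 × 1.327×10²⁰ / 1.008×10¹²) = √(2.633×10⁸) = 16230 m/s.
= 16.23 km/s.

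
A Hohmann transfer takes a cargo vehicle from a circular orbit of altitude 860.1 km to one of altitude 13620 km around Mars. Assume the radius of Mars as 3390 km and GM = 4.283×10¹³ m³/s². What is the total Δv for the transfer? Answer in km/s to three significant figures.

r₁ = 3390 + 860.1 = 4250.1 km = 4.2501×10⁶ m.
r₂ = 3390 + 13620 = 17010 km = 1.7010×10⁷ m.
Transfer ellipse a_t = (r₁ + r₂)/2 = 1.063×10⁷ m.
At r₁: circular v_c1 = √(μ/r₁) = 3174 m/s; transfer-periapsis v_p = √[μ(2/r₁ − 1/a_t)] = 4016 m/s.
Δv₁ = v_p − v_c1 = 841.2 m/s.
At r₂: circular v_c2 = √(μ/r₂) = 1587 m/s; transfer-apoapsis v_a = √[μ(2/r₂ − 1/a_t)] = 1003 m/s.
Δv₂ = v_c2 − v_a = 583.4 m/s.
Total Δv = Δv₁ + Δv₂ = 1425 m/s = 1.425 km/s.

Δv_total ≈ 1.42 km/s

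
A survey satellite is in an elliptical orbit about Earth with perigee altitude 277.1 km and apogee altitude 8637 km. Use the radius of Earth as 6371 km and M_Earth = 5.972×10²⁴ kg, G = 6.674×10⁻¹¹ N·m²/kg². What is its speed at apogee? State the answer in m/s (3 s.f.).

μ = GM = 6.674×10⁻¹¹ × 5.972×10²⁴ = 3.986×10¹⁴ m³/s².
r_p = 6371 + 277.1 = 6648.1 km = 6.6481×10⁶ m.
r_a = 6371 + 8637 = 15008 km = 1.5008×10⁷ m.
Semi-major axis a = (r_p + r_a)/2 = 10828 km = 1.083×10⁷ m.
Vis-viva: v² = μ(2/r − 1/a) = 3.986×10¹⁴ × (1.333×10⁻⁷ − 9.235×10⁻⁸) = 1.631×10⁷ m²/s².
v = 4038 m/s.

v ≈ 4040 m/s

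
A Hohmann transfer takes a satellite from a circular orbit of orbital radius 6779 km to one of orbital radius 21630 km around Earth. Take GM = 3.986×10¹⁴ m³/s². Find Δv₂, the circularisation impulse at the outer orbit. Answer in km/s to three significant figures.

r₁ = 6779 km = 6.779×10⁶ m.
r₂ = 21630 km = 2.163×10⁷ m.
Transfer ellipse a_t = (r₁ + r₂)/2 = 1.420×10⁷ m.
At r₁: circular v_c1 = √(μ/r₁) = 7668 m/s; transfer-perigee v_p = √[μ(2/r₁ − 1/a_t)] = 9462 m/s.
At r₂: circular v_c2 = √(μ/r₂) = 4293 m/s; transfer-apogee v_a = √[μ(2/r₂ − 1/a_t)] = 2966 m/s.
Δv₂ = v_c2 − v_a = 1327 m/s.
= 1.327 km/s.

Δv ≈ 1.33 km/s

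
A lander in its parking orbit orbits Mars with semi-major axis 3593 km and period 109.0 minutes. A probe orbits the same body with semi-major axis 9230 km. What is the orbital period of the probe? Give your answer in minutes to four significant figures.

T₂ ≈ 448.8 minutes

Kepler's third law: T² ∝ a³, so T₂ = T₁ (a₂/a₁)^(3/2).
a₂/a₁ = 2.569, (a₂/a₁)^(3/2) = 4.117.
T₂ = 109.0 × 4.117 = 448.8 minutes.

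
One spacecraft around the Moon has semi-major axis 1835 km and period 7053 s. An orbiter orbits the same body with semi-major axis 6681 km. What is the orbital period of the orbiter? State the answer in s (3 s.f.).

T₂ ≈ 49000 s

Kepler's third law: T² ∝ a³, so T₂ = T₁ (a₂/a₁)^(3/2).
a₂/a₁ = 3.641, (a₂/a₁)^(3/2) = 6.947.
T₂ = 7053 × 6.947 = 49000 s.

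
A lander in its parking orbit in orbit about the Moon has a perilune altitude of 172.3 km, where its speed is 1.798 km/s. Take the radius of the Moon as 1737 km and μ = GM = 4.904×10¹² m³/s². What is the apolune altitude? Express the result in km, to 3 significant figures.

r_p = 1737 + 172.3 = 1909.3 km = 1.909×10⁶ m.
Specific energy ε = v²/2 − μ/r = -9.521×10⁵ J/kg, so a = −μ/(2ε) = 2.575×10⁶ m.
The apsides satisfy r_p + r_a = 2a, so the apolune radius is 2a − r_p = 3.242×10⁶ m = 3241.5 km.
Apolune altitude = 3241.5 − 1737 = 1504.5 km.

apolune altitude ≈ 1500 km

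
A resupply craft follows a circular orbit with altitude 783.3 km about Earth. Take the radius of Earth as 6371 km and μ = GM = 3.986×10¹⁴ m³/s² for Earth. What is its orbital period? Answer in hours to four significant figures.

T ≈ 1.673 hours

r = 6371 + 783.3 = 7154.3 km = 7.1543×10⁶ m.
Kepler's third law: T = 2π√(r³/μ) = 2π√((7.154×10⁶)³ / 3.986×10¹⁴).
r³/μ = 9.187×10⁵ s², so T = 2π × 9.585×10² = 6.022×10³ s.
Converting: 6.022×10³ s ÷ 3600 = 1.673 hours.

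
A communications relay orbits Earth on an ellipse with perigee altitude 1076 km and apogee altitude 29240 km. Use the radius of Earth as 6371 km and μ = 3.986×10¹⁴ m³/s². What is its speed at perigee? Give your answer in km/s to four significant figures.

r_p = 6371 + 1076 = 7447.0 km = 7.4470×10⁶ m.
r_a = 6371 + 29240 = 35611 km = 3.5611×10⁷ m.
Semi-major axis a = (r_p + r_a)/2 = 21529 km = 2.153×10⁷ m.
Vis-viva: v² = μ(2/r − 1/a) = 3.986×10¹⁴ × (2.686×10⁻⁷ − 4.645×10⁻⁸) = 8.854×10⁷ m²/s².
v = 9409 m/s = 9.409 km/s.

v ≈ 9.409 km/s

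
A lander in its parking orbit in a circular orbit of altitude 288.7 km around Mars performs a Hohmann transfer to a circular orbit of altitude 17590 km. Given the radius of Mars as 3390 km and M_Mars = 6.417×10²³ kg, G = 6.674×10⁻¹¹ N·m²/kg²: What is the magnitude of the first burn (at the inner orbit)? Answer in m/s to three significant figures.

μ = GM = 6.674×10⁻¹¹ × 6.417×10²³ = 4.283×10¹³ m³/s².
r₁ = 3390 + 288.7 = 3678.7 km = 3.6787×10⁶ m.
r₂ = 3390 + 17590 = 20980 km = 2.0980×10⁷ m.
Transfer ellipse a_t = (r₁ + r₂)/2 = 1.233×10⁷ m.
At r₁: circular v_c1 = √(μ/r₁) = 3412 m/s; transfer-periapsis v_p = √[μ(2/r₁ − 1/a_t)] = 4451 m/s.
Δv₁ = v_p − v_c1 = 1039 m/s.

Δv ≈ 1040 m/s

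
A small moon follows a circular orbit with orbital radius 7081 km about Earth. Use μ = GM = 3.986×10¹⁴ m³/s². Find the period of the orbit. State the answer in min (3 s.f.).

T ≈ 98.8 min

r = 7081 km = 7.081×10⁶ m.
Kepler's third law: T = 2π√(r³/μ) = 2π√((7.081×10⁶)³ / 3.986×10¹⁴).
r³/μ = 8.907×10⁵ s², so T = 2π × 9.438×10² = 5.930×10³ s.
Converting: 5.930×10³ s ÷ 60.00 = 98.83 min.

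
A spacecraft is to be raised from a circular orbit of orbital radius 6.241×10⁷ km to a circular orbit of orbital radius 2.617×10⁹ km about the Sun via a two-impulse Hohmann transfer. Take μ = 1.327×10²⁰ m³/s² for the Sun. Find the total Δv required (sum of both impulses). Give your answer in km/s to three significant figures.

Δv_total ≈ 23.9 km/s

r₁ = 6.241×10⁷ km = 6.241×10¹⁰ m.
r₂ = 2.617×10⁹ km = 2.617×10¹² m.
Transfer ellipse a_t = (r₁ + r₂)/2 = 1.340×10¹² m.
At r₁: circular v_c1 = √(μ/r₁) = 46110 m/s; transfer-perihelion v_p = √[μ(2/r₁ − 1/a_t)] = 64450 m/s.
Δv₁ = v_p − v_c1 = 18340 m/s.
At r₂: circular v_c2 = √(μ/r₂) = 7121 m/s; transfer-aphelion v_a = √[μ(2/r₂ − 1/a_t)] = 1537 m/s.
Δv₂ = v_c2 − v_a = 5584 m/s.
Total Δv = Δv₁ + Δv₂ = 23920 m/s = 23.92 km/s.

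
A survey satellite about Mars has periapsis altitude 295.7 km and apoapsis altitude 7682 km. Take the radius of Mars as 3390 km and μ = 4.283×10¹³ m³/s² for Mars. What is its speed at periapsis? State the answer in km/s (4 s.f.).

v ≈ 4.176 km/s

r_p = 3390 + 295.7 = 3685.7 km = 3.6857×10⁶ m.
r_a = 3390 + 7682 = 11072 km = 1.1072×10⁷ m.
Semi-major axis a = (r_p + r_a)/2 = 7378.9 km = 7.379×10⁶ m.
Vis-viva: v² = μ(2/r − 1/a) = 4.283×10¹³ × (5.426×10⁻⁷ − 1.355×10⁻⁷) = 1.744×10⁷ m²/s².
v = 4176 m/s = 4.176 km/s.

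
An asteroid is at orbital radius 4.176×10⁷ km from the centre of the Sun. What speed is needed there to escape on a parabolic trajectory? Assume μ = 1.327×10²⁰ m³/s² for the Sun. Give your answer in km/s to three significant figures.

v_esc ≈ 79.7 km/s

r = 4.176×10⁷ km = 4.176×10¹⁰ m.
Escape speed v_esc = √(2μ/r) = √(2 × 1.327×10²⁰ / 4.176×10¹⁰) = √(6.355×10⁹) = 79720 m/s.
= 79.72 km/s.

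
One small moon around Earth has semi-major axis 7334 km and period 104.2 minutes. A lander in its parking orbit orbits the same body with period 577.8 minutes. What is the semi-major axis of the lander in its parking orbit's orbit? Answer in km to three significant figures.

a₂ ≈ 23000 km

Kepler's third law: a³ ∝ T², so a₂ = a₁ (T₂/T₁)^(2/3).
T₂/T₁ = 5.545, (T₂/T₁)^(2/3) = 3.133.
a₂ = 7334 × 3.133 = 22980 km.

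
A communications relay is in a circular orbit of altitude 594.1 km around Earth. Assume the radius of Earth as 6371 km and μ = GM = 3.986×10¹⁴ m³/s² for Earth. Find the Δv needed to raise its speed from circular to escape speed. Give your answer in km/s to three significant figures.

Δv ≈ 3.13 km/s

r = 6371 + 594.1 = 6965.1 km = 6.9651×10⁶ m.
Circular speed v_c = √(μ/r) = 7565 m/s.
Escape speed v_esc = √(2μ/r) = √2 × v_c = 10700 m/s.
Δv = v_esc − v_c = 3133 m/s = 3.133 km/s.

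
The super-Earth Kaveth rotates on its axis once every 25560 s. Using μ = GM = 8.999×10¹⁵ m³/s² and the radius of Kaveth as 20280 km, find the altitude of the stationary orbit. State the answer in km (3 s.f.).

h_sync ≈ 32700 km

A synchronous orbit has period T, so by Kepler's third law a = (μT²/4π²)^(1/3).
μT²/4π² = 8.999×10¹⁵ × (2.556×10⁴)² / 39.48 = 1.489×10²³ m³.
a = 5.301×10⁷ m = 53005 km.
Altitude h = a − R = 53005 − 20280 = 32725 km.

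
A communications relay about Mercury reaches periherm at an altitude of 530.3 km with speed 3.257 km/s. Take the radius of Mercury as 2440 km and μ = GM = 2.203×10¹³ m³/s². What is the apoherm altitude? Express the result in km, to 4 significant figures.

r_p = 2440 + 530.3 = 2970.3 km = 2.970×10⁶ m.
Specific energy ε = v²/2 − μ/r = -2.113×10⁶ J/kg, so a = −μ/(2ε) = 5.214×10⁶ m.
The apsides satisfy r_p + r_a = 2a, so the apoherm radius is 2a − r_p = 7.457×10⁶ m = 7456.9 km.
Apoherm altitude = 7456.9 − 2440 = 5016.9 km.

apoherm altitude ≈ 5017 km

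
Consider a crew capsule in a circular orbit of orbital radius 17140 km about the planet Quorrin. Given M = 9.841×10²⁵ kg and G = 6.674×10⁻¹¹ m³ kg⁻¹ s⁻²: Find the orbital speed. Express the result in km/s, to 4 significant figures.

v ≈ 19.58 km/s

μ = GM = 6.674×10⁻¹¹ × 9.841×10²⁵ = 6.568×10¹⁵ m³/s².
r = 17140 km = 1.714×10⁷ m.
For a circular orbit v = √(μ/r) = √(6.568×10¹⁵ / 1.714×10⁷) = √(3.832×10⁸) = 19580 m/s.
That is 19.58 km/s.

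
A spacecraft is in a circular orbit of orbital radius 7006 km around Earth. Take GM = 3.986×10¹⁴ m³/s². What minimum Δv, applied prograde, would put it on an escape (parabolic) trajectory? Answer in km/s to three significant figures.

Δv ≈ 3.12 km/s

r = 7006 km = 7.006×10⁶ m.
Circular speed v_c = √(μ/r) = 7543 m/s.
Escape speed v_esc = √(2μ/r) = √2 × v_c = 10670 m/s.
Δv = v_esc − v_c = 3124 m/s = 3.124 km/s.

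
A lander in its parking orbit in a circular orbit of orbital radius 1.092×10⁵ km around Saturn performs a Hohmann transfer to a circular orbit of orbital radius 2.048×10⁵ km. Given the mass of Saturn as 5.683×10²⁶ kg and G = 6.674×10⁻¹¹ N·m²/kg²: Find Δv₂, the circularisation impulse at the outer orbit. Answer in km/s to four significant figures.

μ = GM = 6.674×10⁻¹¹ × 5.683×10²⁶ = 3.793×10¹⁶ m³/s².
r₁ = 1.092×10⁵ km = 1.092×10⁸ m.
r₂ = 2.048×10⁵ km = 2.048×10⁸ m.
Transfer ellipse a_t = (r₁ + r₂)/2 = 1.570×10⁸ m.
At r₁: circular v_c1 = √(μ/r₁) = 18640 m/s; transfer-perikrone v_p = √[μ(2/r₁ − 1/a_t)] = 21290 m/s.
At r₂: circular v_c2 = √(μ/r₂) = 13610 m/s; transfer-apokrone v_a = √[μ(2/r₂ − 1/a_t)] = 11350 m/s.
Δv₂ = v_c2 − v_a = 2259 m/s.
= 2.259 km/s.

Δv ≈ 2.259 km/s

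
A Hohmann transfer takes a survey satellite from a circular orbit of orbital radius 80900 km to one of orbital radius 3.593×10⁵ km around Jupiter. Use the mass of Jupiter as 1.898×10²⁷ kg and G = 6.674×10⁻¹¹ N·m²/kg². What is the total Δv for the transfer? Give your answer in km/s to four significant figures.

Δv_total ≈ 18.38 km/s

μ = GM = 6.674×10⁻¹¹ × 1.898×10²⁷ = 1.267×10¹⁷ m³/s².
r₁ = 80900 km = 8.090×10⁷ m.
r₂ = 3.593×10⁵ km = 3.593×10⁸ m.
Transfer ellipse a_t = (r₁ + r₂)/2 = 2.201×10⁸ m.
At r₁: circular v_c1 = √(μ/r₁) = 39570 m/s; transfer-perijove v_p = √[μ(2/r₁ − 1/a_t)] = 50560 m/s.
Δv₁ = v_p − v_c1 = 10990 m/s.
At r₂: circular v_c2 = √(μ/r₂) = 18780 m/s; transfer-apojove v_a = √[μ(2/r₂ − 1/a_t)] = 11380 m/s.
Δv₂ = v_c2 − v_a = 7393 m/s.
Total Δv = Δv₁ + Δv₂ = 18380 m/s = 18.38 km/s.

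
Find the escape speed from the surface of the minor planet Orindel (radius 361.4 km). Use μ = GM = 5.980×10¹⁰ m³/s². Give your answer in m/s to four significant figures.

r = R = 3.614×10⁵ m.
Escape speed v_esc = √(2μ/r) = √(2 × 5.980×10¹⁰ / 3.614×10⁵) = √(3.309×10⁵) = 575.3 m/s.

v_esc ≈ 575.3 m/s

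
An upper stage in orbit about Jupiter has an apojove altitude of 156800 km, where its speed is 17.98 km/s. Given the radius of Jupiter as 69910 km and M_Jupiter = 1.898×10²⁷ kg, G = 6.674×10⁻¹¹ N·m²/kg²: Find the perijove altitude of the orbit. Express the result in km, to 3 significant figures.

μ = GM = 6.674×10⁻¹¹ × 1.898×10²⁷ = 1.267×10¹⁷ m³/s².
r_a = 69910 + 156800 = 2.2671×10⁵ km = 2.267×10⁸ m.
Specific energy ε = v²/2 − μ/r = -3.971×10⁸ J/kg, so a = −μ/(2ε) = 1.595×10⁸ m.
The apsides satisfy r_p + r_a = 2a, so the perijove radius is 2a − r_a = 9.228×10⁷ m = 92282 km.
Perijove altitude = 92282 − 69910 = 22372 km.

perijove altitude ≈ 22400 km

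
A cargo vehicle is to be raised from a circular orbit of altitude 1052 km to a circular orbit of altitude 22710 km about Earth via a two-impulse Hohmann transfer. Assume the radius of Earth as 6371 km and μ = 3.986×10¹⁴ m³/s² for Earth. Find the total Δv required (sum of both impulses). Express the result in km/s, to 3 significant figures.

r₁ = 6371 + 1052 = 7423.0 km = 7.4230×10⁶ m.
r₂ = 6371 + 22710 = 29081 km = 2.9081×10⁷ m.
Transfer ellipse a_t = (r₁ + r₂)/2 = 1.825×10⁷ m.
At r₁: circular v_c1 = √(μ/r₁) = 7328 m/s; transfer-perigee v_p = √[μ(2/r₁ − 1/a_t)] = 9250 m/s.
Δv₁ = v_p − v_c1 = 1922 m/s.
At r₂: circular v_c2 = √(μ/r₂) = 3702 m/s; transfer-apogee v_a = √[μ(2/r₂ − 1/a_t)] = 2361 m/s.
Δv₂ = v_c2 − v_a = 1341 m/s.
Total Δv = Δv₁ + Δv₂ = 3263 m/s = 3.263 km/s.

Δv_total ≈ 3.26 km/s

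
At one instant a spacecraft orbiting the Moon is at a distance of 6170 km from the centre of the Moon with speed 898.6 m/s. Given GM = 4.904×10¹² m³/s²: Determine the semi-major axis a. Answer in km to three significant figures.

r = 6.170×10⁶ m.
Specific orbital energy ε = v²/2 − μ/r = (898.6)²/2 − 4.904×10¹²/6.170×10⁶ = -3.911×10⁵ J/kg.
Since ε = −μ/(2a), a = −μ/(2ε) = 6.270×10⁶ m = 6269.9 km.

a ≈ 6270 km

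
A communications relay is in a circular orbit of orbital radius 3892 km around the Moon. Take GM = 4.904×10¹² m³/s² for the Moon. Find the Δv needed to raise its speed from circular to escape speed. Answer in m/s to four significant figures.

r = 3892 km = 3.892×10⁶ m.
Circular speed v_c = √(μ/r) = 1123 m/s.
Escape speed v_esc = √(2μ/r) = √2 × v_c = 1587 m/s.
Δv = v_esc − v_c = 465.0 m/s.

Δv ≈ 465.0 m/s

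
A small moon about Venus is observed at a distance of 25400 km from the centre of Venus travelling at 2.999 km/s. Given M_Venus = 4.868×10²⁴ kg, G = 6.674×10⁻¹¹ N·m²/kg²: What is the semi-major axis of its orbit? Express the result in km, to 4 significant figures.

μ = GM = 6.674×10⁻¹¹ × 4.868×10²⁴ = 3.249×10¹⁴ m³/s².
r = 2.540×10⁷ m.
Vis-viva rearranged: 1/a = 2/r − v²/μ = 7.874×10⁻⁸ − 2.768×10⁻⁸ = 5.106×10⁻⁸ m⁻¹.
a = 1.959×10⁷ m = 19586 km.

a ≈ 19590 km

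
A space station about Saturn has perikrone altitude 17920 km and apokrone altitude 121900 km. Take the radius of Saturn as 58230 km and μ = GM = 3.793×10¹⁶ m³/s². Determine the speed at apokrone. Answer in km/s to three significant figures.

r_p = 58230 + 17920 = 76150 km = 7.6150×10⁷ m.
r_a = 58230 + 121900 = 180130 km = 1.8013×10⁸ m.
Semi-major axis a = (r_p + r_a)/2 = 1.2814×10⁵ km = 1.281×10⁸ m.
Vis-viva: v² = μ(2/r − 1/a) = 3.793×10¹⁶ × (1.110×10⁻⁸ − 7.804×10⁻⁹) = 1.251×10⁸ m²/s².
v = 11190 m/s = 11.19 km/s.

v ≈ 11.2 km/s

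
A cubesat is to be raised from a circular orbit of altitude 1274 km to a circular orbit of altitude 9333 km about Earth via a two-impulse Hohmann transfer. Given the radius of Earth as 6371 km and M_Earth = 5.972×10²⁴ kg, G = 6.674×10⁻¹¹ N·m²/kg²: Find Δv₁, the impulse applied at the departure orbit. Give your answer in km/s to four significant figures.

Δv ≈ 1.154 km/s

μ = GM = 6.674×10⁻¹¹ × 5.972×10²⁴ = 3.986×10¹⁴ m³/s².
r₁ = 6371 + 1274 = 7645.0 km = 7.6450×10⁶ m.
r₂ = 6371 + 9333 = 15704 km = 1.5704×10⁷ m.
Transfer ellipse a_t = (r₁ + r₂)/2 = 1.167×10⁷ m.
At r₁: circular v_c1 = √(μ/r₁) = 7220 m/s; transfer-perigee v_p = √[μ(2/r₁ − 1/a_t)] = 8374 m/s.
Δv₁ = v_p − v_c1 = 1154 m/s.
= 1.154 km/s.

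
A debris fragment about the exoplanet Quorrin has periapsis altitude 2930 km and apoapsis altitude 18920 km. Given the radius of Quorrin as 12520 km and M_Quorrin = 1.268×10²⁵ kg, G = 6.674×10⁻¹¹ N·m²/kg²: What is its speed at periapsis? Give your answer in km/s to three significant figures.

v ≈ 8.57 km/s

μ = GM = 6.674×10⁻¹¹ × 1.268×10²⁵ = 8.463×10¹⁴ m³/s².
r_p = 12520 + 2930 = 15450 km = 1.5450×10⁷ m.
r_a = 12520 + 18920 = 31440 km = 3.1440×10⁷ m.
Semi-major axis a = (r_p + r_a)/2 = 23445 km = 2.344×10⁷ m.
Vis-viva: v² = μ(2/r − 1/a) = 8.463×10¹⁴ × (1.294×10⁻⁷ − 4.265×10⁻⁸) = 7.345×10⁷ m²/s².
v = 8570 m/s = 8.570 km/s.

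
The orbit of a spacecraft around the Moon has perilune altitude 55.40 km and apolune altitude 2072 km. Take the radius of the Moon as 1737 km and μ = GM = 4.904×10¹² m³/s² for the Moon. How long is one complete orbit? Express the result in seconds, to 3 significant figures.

T ≈ 13300 seconds

r_p = 1737 + 55.40 = 1792.4 km = 1.7924×10⁶ m.
r_a = 1737 + 2072 = 3809.0 km = 3.8090×10⁶ m.
Semi-major axis a = (r_p + r_a)/2 = (1792.4 + 3809.0)/2 = 2800.7 km = 2.801×10⁶ m.
By Kepler's third law T = 2π√(a³/μ) = 2π × 2.117×10³ = 1.330×10⁴ s.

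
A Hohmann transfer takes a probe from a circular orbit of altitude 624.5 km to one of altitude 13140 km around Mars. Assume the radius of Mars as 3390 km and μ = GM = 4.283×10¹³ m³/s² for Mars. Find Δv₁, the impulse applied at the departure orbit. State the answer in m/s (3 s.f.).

r₁ = 3390 + 624.5 = 4014.5 km = 4.0145×10⁶ m.
r₂ = 3390 + 13140 = 16530 km = 1.6530×10⁷ m.
Transfer ellipse a_t = (r₁ + r₂)/2 = 1.027×10⁷ m.
At r₁: circular v_c1 = √(μ/r₁) = 3266 m/s; transfer-periapsis v_p = √[μ(2/r₁ − 1/a_t)] = 4143 m/s.
Δv₁ = v_p − v_c1 = 877.1 m/s.

Δv ≈ 877 m/s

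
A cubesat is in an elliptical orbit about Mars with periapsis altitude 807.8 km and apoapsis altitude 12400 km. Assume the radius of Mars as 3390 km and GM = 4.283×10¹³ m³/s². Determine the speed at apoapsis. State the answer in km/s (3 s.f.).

v ≈ 1.07 km/s

r_p = 3390 + 807.8 = 4197.8 km = 4.1978×10⁶ m.
r_a = 3390 + 12400 = 15790 km = 1.5790×10⁷ m.
Semi-major axis a = (r_p + r_a)/2 = 9993.9 km = 9.994×10⁶ m.
Vis-viva: v² = μ(2/r − 1/a) = 4.283×10¹³ × (1.267×10⁻⁷ − 1.001×10⁻⁷) = 1.139×10⁶ m²/s².
v = 1067 m/s = 1.067 km/s.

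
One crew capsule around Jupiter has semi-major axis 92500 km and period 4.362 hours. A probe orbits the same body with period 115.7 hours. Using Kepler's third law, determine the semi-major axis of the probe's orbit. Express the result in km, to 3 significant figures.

a₂ ≈ 8.23×10⁵ km

Kepler's third law: a³ ∝ T², so a₂ = a₁ (T₂/T₁)^(2/3).
T₂/T₁ = 26.52, (T₂/T₁)^(2/3) = 8.894.
a₂ = 92500 × 8.894 = 8.227×10⁵ km.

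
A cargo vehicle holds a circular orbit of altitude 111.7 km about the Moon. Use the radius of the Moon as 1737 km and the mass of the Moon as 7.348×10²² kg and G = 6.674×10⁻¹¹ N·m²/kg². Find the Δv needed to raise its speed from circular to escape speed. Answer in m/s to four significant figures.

Δv ≈ 674.6 m/s

μ = GM = 6.674×10⁻¹¹ × 7.348×10²² = 4.904×10¹² m³/s².
r = 1737 + 111.7 = 1848.7 km = 1.8487×10⁶ m.
Circular speed v_c = √(μ/r) = 1629 m/s.
Escape speed v_esc = √(2μ/r) = √2 × v_c = 2303 m/s.
Δv = v_esc − v_c = 674.6 m/s.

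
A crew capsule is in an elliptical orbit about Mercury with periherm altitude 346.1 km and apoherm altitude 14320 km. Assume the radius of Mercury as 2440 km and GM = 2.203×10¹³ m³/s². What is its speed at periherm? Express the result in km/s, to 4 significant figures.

r_p = 2440 + 346.1 = 2786.1 km = 2.7861×10⁶ m.
r_a = 2440 + 14320 = 16760 km = 1.6760×10⁷ m.
Semi-major axis a = (r_p + r_a)/2 = 9773.0 km = 9.773×10⁶ m.
Vis-viva: v² = μ(2/r − 1/a) = 2.203×10¹³ × (7.178×10⁻⁷ − 1.023×10⁻⁷) = 1.356×10⁷ m²/s².
v = 3682 m/s = 3.682 km/s.

v ≈ 3.682 km/s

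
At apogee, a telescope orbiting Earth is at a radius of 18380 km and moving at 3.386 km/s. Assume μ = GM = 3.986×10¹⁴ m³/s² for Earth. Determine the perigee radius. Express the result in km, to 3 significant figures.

r_a = 1.838×10⁷ m.
Specific energy ε = v²/2 − μ/r = -1.595×10⁷ J/kg, so a = −μ/(2ε) = 1.249×10⁷ m.
The apsides satisfy r_p + r_a = 2a, so the perigee radius is 2a − r_a = 6.604×10⁶ m = 6604.1 km.

perigee radius ≈ 6600 km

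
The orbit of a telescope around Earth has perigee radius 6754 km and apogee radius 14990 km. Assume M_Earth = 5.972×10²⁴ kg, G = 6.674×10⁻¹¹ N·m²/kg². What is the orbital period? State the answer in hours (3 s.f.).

T ≈ 3.13 hours

μ = GM = 6.674×10⁻¹¹ × 5.972×10²⁴ = 3.986×10¹⁴ m³/s².
Semi-major axis a = (r_p + r_a)/2 = (6754.0 + 14990)/2 = 10872 km = 1.087×10⁷ m.
By Kepler's third law T = 2π√(a³/μ) = 2π × 1.796×10³ = 1.128×10⁴ s.
= 3.134 hours.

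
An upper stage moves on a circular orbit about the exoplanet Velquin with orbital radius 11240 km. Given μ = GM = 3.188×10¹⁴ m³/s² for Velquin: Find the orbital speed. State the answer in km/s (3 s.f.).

v ≈ 5.33 km/s

r = 11240 km = 1.124×10⁷ m.
For a circular orbit v = √(μ/r) = √(3.188×10¹⁴ / 1.124×10⁷) = √(2.836×10⁷) = 5326 m/s.
That is 5.326 km/s.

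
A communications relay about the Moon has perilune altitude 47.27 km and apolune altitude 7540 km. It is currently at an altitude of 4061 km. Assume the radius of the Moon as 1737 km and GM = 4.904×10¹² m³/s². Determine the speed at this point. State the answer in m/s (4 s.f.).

v ≈ 897.2 m/s

r_p = 1737 + 47.27 = 1784.3 km = 1.7843×10⁶ m.
r_a = 1737 + 7540 = 9277.0 km = 9.2770×10⁶ m.
r = 1737 + 4061 = 5798.0 km = 5.798×10⁶ m.
Semi-major axis a = (r_p + r_a)/2 = 5530.6 km = 5.531×10⁶ m.
Vis-viva: v² = μ(2/r − 1/a) = 4.904×10¹² × (3.449×10⁻⁷ − 1.808×10⁻⁷) = 8.049×10⁵ m²/s².
v = 897.2 m/s.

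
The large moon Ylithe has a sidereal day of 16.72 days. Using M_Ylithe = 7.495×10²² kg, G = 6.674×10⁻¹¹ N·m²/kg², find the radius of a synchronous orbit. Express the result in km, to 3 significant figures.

r_sync ≈ 64200 km

μ = GM = 6.674×10⁻¹¹ × 7.495×10²² = 5.002×10¹² m³/s².
T = 16.72 days = 1.445×10⁶ s.
A synchronous orbit has period T, so by Kepler's third law a = (μT²/4π²)^(1/3).
μT²/4π² = 5.002×10¹² × (1.445×10⁶)² / 39.48 = 2.644×10²³ m³.
a = 6.418×10⁷ m = 64185 km.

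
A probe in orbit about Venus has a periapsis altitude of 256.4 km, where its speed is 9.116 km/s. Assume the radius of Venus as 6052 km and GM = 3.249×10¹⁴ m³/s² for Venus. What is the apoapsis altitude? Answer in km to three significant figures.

apoapsis altitude ≈ 20300 km

r_p = 6052 + 256.4 = 6308.4 km = 6.308×10⁶ m.
Specific energy ε = v²/2 − μ/r = -9.952×10⁶ J/kg, so a = −μ/(2ε) = 1.632×10⁷ m.
The apsides satisfy r_p + r_a = 2a, so the apoapsis radius is 2a − r_p = 2.634×10⁷ m = 26338 km.
Apoapsis altitude = 26338 − 6052 = 20286 km.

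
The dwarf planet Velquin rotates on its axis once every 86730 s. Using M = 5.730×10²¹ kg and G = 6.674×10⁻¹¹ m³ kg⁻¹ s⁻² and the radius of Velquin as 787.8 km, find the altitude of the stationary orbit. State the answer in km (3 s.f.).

h_sync ≈ 3390 km

μ = GM = 6.674×10⁻¹¹ × 5.730×10²¹ = 3.824×10¹¹ m³/s².
A synchronous orbit has period T, so by Kepler's third law a = (μT²/4π²)^(1/3).
μT²/4π² = 3.824×10¹¹ × (8.673×10⁴)² / 39.48 = 7.287×10¹⁹ m³.
a = 4.177×10⁶ m = 4176.8 km.
Altitude h = a − R = 4176.8 − 787.8 = 3389.0 km.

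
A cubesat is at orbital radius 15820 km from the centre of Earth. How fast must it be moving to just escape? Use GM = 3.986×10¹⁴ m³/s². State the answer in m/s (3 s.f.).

v_esc ≈ 7100 m/s

r = 15820 km = 1.582×10⁷ m.
Escape speed v_esc = √(2μ/r) = √(2 × 3.986×10¹⁴ / 1.582×10⁷) = √(5.039×10⁷) = 7099 m/s.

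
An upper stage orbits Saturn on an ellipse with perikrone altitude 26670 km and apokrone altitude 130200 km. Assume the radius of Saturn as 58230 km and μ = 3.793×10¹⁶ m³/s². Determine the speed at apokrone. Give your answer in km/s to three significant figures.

r_p = 58230 + 26670 = 84900 km = 8.4900×10⁷ m.
r_a = 58230 + 130200 = 188430 km = 1.8843×10⁸ m.
Semi-major axis a = (r_p + r_a)/2 = 1.3666×10⁵ km = 1.367×10⁸ m.
Vis-viva: v² = μ(2/r − 1/a) = 3.793×10¹⁶ × (1.061×10⁻⁸ − 7.317×10⁻⁹) = 1.250×10⁸ m²/s².
v = 11180 m/s = 11.18 km/s.

v ≈ 11.2 km/s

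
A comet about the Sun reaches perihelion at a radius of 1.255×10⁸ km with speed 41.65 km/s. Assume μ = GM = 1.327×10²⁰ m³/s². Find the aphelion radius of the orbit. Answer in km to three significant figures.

r_p = 1.255×10¹¹ m.
Specific energy ε = v²/2 − μ/r = -1.900×10⁸ J/kg, so a = −μ/(2ε) = 3.492×10¹¹ m.
The apsides satisfy r_p + r_a = 2a, so the aphelion radius is 2a − r_p = 5.729×10¹¹ m = 5.7289×10⁸ km.

aphelion radius ≈ 5.73×10⁸ km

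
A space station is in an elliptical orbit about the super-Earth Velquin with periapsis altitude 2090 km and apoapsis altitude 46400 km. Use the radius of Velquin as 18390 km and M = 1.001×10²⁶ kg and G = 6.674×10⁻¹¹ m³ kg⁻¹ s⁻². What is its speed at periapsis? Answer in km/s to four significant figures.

μ = GM = 6.674×10⁻¹¹ × 1.001×10²⁶ = 6.681×10¹⁵ m³/s².
r_p = 18390 + 2090 = 20480 km = 2.0480×10⁷ m.
r_a = 18390 + 46400 = 64790 km = 6.4790×10⁷ m.
Semi-major axis a = (r_p + r_a)/2 = 42635 km = 4.264×10⁷ m.
Vis-viva: v² = μ(2/r − 1/a) = 6.681×10¹⁵ × (9.766×10⁻⁸ − 2.345×10⁻⁸) = 4.957×10⁸ m²/s².
v = 22260 m/s = 22.26 km/s.

v ≈ 22.26 km/s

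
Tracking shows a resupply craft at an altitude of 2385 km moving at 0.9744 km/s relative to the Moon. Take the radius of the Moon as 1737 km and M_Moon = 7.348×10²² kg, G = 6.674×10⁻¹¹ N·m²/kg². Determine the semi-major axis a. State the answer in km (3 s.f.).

a ≈ 3430 km

μ = GM = 6.674×10⁻¹¹ × 7.348×10²² = 4.904×10¹² m³/s².
r = 1737 + 2385 = 4122.0 km = 4.122×10⁶ m.
Vis-viva rearranged: 1/a = 2/r − v²/μ = 4.852×10⁻⁷ − 1.936×10⁻⁷ = 2.916×10⁻⁷ m⁻¹.
a = 3.429×10⁶ m = 3429.4 km.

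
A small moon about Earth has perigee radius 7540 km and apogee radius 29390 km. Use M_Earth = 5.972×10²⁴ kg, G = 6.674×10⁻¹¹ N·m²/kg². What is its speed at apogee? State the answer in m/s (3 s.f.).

μ = GM = 6.674×10⁻¹¹ × 5.972×10²⁴ = 3.986×10¹⁴ m³/s².
Semi-major axis a = (r_p + r_a)/2 = 18465 km = 1.846×10⁷ m.
Vis-viva: v² = μ(2/r − 1/a) = 3.986×10¹⁴ × (6.805×10⁻⁸ − 5.416×10⁻⁸) = 5.538×10⁶ m²/s².
v = 2353 m/s.

v ≈ 2350 m/s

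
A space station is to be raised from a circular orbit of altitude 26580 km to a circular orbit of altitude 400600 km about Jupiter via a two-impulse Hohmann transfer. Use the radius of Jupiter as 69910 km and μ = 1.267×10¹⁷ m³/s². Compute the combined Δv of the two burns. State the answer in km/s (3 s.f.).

r₁ = 69910 + 26580 = 96490 km = 9.6490×10⁷ m.
r₂ = 69910 + 400600 = 470510 km = 4.7051×10⁸ m.
Transfer ellipse a_t = (r₁ + r₂)/2 = 2.835×10⁸ m.
At r₁: circular v_c1 = √(μ/r₁) = 36240 m/s; transfer-perijove v_p = √[μ(2/r₁ − 1/a_t)] = 46680 m/s.
Δv₁ = v_p − v_c1 = 10450 m/s.
At r₂: circular v_c2 = √(μ/r₂) = 16410 m/s; transfer-apojove v_a = √[μ(2/r₂ − 1/a_t)] = 9573 m/s.
Δv₂ = v_c2 − v_a = 6836 m/s.
Total Δv = Δv₁ + Δv₂ = 17280 m/s = 17.28 km/s.

Δv_total ≈ 17.3 km/s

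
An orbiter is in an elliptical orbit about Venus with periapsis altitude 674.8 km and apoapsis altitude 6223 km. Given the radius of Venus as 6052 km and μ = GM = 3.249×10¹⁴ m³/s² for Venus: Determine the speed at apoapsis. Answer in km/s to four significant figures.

r_p = 6052 + 674.8 = 6726.8 km = 6.7268×10⁶ m.
r_a = 6052 + 6223 = 12275 km = 1.2275×10⁷ m.
Semi-major axis a = (r_p + r_a)/2 = 9500.9 km = 9.501×10⁶ m.
Vis-viva: v² = μ(2/r − 1/a) = 3.249×10¹⁴ × (1.629×10⁻⁷ − 1.053×10⁻⁷) = 1.874×10⁷ m²/s².
v = 4329 m/s = 4.329 km/s.

v ≈ 4.329 km/s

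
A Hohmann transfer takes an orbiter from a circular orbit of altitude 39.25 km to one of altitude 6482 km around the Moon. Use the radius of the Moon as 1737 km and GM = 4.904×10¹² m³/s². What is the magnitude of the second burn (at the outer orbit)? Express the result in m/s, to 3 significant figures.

Δv ≈ 312 m/s

r₁ = 1737 + 39.25 = 1776.2 km = 1.7762×10⁶ m.
r₂ = 1737 + 6482 = 8219.0 km = 8.2190×10⁶ m.
Transfer ellipse a_t = (r₁ + r₂)/2 = 4.998×10⁶ m.
At r₁: circular v_c1 = √(μ/r₁) = 1662 m/s; transfer-perilune v_p = √[μ(2/r₁ − 1/a_t)] = 2131 m/s.
At r₂: circular v_c2 = √(μ/r₂) = 772.4 m/s; transfer-apolune v_a = √[μ(2/r₂ − 1/a_t)] = 460.5 m/s.
Δv₂ = v_c2 − v_a = 311.9 m/s.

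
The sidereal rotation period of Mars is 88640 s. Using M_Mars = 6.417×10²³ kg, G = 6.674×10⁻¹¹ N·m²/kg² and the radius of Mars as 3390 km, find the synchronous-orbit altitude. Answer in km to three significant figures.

μ = GM = 6.674×10⁻¹¹ × 6.417×10²³ = 4.283×10¹³ m³/s².
A synchronous orbit has period T, so by Kepler's third law a = (μT²/4π²)^(1/3).
μT²/4π² = 4.283×10¹³ × (8.864×10⁴)² / 39.48 = 8.524×10²¹ m³.
a = 2.043×10⁷ m = 20427 km.
Altitude h = a − R = 20427 − 3390 = 17037 km.

h_sync ≈ 17000 km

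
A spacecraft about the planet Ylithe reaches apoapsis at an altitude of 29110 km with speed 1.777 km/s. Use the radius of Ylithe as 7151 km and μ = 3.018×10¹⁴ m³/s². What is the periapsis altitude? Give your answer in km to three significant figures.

periapsis altitude ≈ 1340 km

r_a = 7151 + 29110 = 36261 km = 3.626×10⁷ m.
Specific energy ε = v²/2 − μ/r = -6.744×10⁶ J/kg, so a = −μ/(2ε) = 2.238×10⁷ m.
The apsides satisfy r_p + r_a = 2a, so the periapsis radius is 2a − r_a = 8.489×10⁶ m = 8489.0 km.
Periapsis altitude = 8489.0 − 7151 = 1338.0 km.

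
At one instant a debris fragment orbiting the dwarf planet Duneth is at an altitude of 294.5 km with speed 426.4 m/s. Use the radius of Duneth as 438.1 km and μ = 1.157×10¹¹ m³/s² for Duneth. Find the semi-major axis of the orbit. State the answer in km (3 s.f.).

a ≈ 863 km

r = 438.1 + 294.5 = 732.60 km = 7.326×10⁵ m.
Vis-viva rearranged: 1/a = 2/r − v²/μ = 2.730×10⁻⁶ − 1.571×10⁻⁶ = 1.159×10⁻⁶ m⁻¹.
a = 8.631×10⁵ m = 863.15 km.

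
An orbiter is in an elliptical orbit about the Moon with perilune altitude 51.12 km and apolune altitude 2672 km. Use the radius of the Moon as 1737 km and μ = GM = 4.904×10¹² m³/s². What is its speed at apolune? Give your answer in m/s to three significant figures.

r_p = 1737 + 51.12 = 1788.1 km = 1.7881×10⁶ m.
r_a = 1737 + 2672 = 4409.0 km = 4.4090×10⁶ m.
Semi-major axis a = (r_p + r_a)/2 = 3098.6 km = 3.099×10⁶ m.
Vis-viva: v² = μ(2/r − 1/a) = 4.904×10¹² × (4.536×10⁻⁷ − 3.227×10⁻⁷) = 6.419×10⁵ m²/s².
v = 801.2 m/s.

v ≈ 801 m/s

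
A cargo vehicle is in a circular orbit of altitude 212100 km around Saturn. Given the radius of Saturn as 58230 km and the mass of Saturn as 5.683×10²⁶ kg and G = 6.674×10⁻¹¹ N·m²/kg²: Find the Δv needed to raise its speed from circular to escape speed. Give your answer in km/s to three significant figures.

Δv ≈ 4.91 km/s

μ = GM = 6.674×10⁻¹¹ × 5.683×10²⁶ = 3.793×10¹⁶ m³/s².
r = 58230 + 212100 = 270330 km = 2.7033×10⁸ m.
Circular speed v_c = √(μ/r) = 11840 m/s.
Escape speed v_esc = √(2μ/r) = √2 × v_c = 16750 m/s.
Δv = v_esc − v_c = 4906 m/s = 4.906 km/s.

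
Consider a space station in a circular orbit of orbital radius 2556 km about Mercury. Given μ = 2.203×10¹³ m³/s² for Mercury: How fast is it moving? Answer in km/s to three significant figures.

v ≈ 2.94 km/s

r = 2556 km = 2.556×10⁶ m.
For a circular orbit v = √(μ/r) = √(2.203×10¹³ / 2.556×10⁶) = √(8.619×10⁶) = 2936 m/s.
That is 2.936 km/s.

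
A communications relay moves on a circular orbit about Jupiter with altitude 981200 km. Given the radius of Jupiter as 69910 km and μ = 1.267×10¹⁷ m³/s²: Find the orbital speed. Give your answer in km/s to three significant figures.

r = 69910 + 981200 = 1051100 km = 1.0511×10⁹ m.
For a circular orbit v = √(μ/r) = √(1.267×10¹⁷ / 1.051×10⁹) = √(1.205×10⁸) = 10980 m/s.
That is 10.98 km/s.

v ≈ 11.0 km/s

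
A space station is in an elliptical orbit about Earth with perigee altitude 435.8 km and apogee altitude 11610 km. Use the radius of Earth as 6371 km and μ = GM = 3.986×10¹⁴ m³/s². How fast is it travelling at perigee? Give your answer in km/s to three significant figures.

v ≈ 9.22 km/s

r_p = 6371 + 435.8 = 6806.8 km = 6.8068×10⁶ m.
r_a = 6371 + 11610 = 17981 km = 1.7981×10⁷ m.
Semi-major axis a = (r_p + r_a)/2 = 12394 km = 1.239×10⁷ m.
Vis-viva: v² = μ(2/r − 1/a) = 3.986×10¹⁴ × (2.938×10⁻⁷ − 8.068×10⁻⁸) = 8.496×10⁷ m²/s².
v = 9217 m/s = 9.217 km/s.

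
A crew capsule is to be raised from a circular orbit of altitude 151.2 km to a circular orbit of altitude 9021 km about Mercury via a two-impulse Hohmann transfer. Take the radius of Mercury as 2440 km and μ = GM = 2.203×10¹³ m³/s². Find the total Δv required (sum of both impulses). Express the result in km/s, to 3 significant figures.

Δv_total ≈ 1.35 km/s

r₁ = 2440 + 151.2 = 2591.2 km = 2.5912×10⁶ m.
r₂ = 2440 + 9021 = 11461 km = 1.1461×10⁷ m.
Transfer ellipse a_t = (r₁ + r₂)/2 = 7.026×10⁶ m.
At r₁: circular v_c1 = √(μ/r₁) = 2916 m/s; transfer-periherm v_p = √[μ(2/r₁ − 1/a_t)] = 3724 m/s.
Δv₁ = v_p − v_c1 = 808.2 m/s.
At r₂: circular v_c2 = √(μ/r₂) = 1386 m/s; transfer-apoherm v_a = √[μ(2/r₂ − 1/a_t)] = 842.0 m/s.
Δv₂ = v_c2 − v_a = 544.5 m/s.
Total Δv = Δv₁ + Δv₂ = 1353 m/s = 1.353 km/s.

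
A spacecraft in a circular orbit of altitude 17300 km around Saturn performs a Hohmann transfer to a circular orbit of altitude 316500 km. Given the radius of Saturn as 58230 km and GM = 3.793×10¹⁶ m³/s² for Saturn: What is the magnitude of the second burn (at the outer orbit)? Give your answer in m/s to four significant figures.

r₁ = 58230 + 17300 = 75530 km = 7.5530×10⁷ m.
r₂ = 58230 + 316500 = 374730 km = 3.7473×10⁸ m.
Transfer ellipse a_t = (r₁ + r₂)/2 = 2.251×10⁸ m.
At r₁: circular v_c1 = √(μ/r₁) = 22410 m/s; transfer-perikrone v_p = √[μ(2/r₁ − 1/a_t)] = 28910 m/s.
At r₂: circular v_c2 = √(μ/r₂) = 10060 m/s; transfer-apokrone v_a = √[μ(2/r₂ − 1/a_t)] = 5827 m/s.
Δv₂ = v_c2 − v_a = 4233 m/s.

Δv ≈ 4233 m/s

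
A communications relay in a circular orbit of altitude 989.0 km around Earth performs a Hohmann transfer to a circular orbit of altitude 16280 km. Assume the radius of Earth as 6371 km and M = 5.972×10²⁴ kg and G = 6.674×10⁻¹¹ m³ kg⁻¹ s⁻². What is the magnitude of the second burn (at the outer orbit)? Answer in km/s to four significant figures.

Δv ≈ 1.257 km/s

μ = GM = 6.674×10⁻¹¹ × 5.972×10²⁴ = 3.986×10¹⁴ m³/s².
r₁ = 6371 + 989.0 = 7360.0 km = 7.3600×10⁶ m.
r₂ = 6371 + 16280 = 22651 km = 2.2651×10⁷ m.
Transfer ellipse a_t = (r₁ + r₂)/2 = 1.501×10⁷ m.
At r₁: circular v_c1 = √(μ/r₁) = 7359 m/s; transfer-perigee v_p = √[μ(2/r₁ − 1/a_t)] = 9041 m/s.
At r₂: circular v_c2 = √(μ/r₂) = 4195 m/s; transfer-apogee v_a = √[μ(2/r₂ − 1/a_t)] = 2938 m/s.
Δv₂ = v_c2 − v_a = 1257 m/s.
= 1.257 km/s.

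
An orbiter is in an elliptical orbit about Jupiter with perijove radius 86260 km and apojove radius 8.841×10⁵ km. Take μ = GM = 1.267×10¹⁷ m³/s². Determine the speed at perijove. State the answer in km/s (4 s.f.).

Semi-major axis a = (r_p + r_a)/2 = 4.8518×10⁵ km = 4.852×10⁸ m.
Vis-viva: v² = μ(2/r − 1/a) = 1.267×10¹⁷ × (2.319×10⁻⁸ − 2.061×10⁻⁹) = 2.676×10⁹ m²/s².
v = 51730 m/s = 51.73 km/s.

v ≈ 51.73 km/s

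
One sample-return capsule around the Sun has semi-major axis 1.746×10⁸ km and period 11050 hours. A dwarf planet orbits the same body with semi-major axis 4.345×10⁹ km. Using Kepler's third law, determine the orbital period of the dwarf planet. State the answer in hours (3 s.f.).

Kepler's third law: T² ∝ a³, so T₂ = T₁ (a₂/a₁)^(3/2).
a₂/a₁ = 24.89, (a₂/a₁)^(3/2) = 124.1.
T₂ = 11050 × 124.1 = 1.372×10⁶ hours.

T₂ ≈ 1.37×10⁶ hours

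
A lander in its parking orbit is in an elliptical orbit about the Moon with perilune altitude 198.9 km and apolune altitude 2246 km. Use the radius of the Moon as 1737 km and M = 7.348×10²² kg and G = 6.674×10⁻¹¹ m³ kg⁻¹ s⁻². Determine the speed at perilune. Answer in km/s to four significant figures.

μ = GM = 6.674×10⁻¹¹ × 7.348×10²² = 4.904×10¹² m³/s².
r_p = 1737 + 198.9 = 1935.9 km = 1.9359×10⁶ m.
r_a = 1737 + 2246 = 3983.0 km = 3.9830×10⁶ m.
Semi-major axis a = (r_p + r_a)/2 = 2959.4 km = 2.959×10⁶ m.
Vis-viva: v² = μ(2/r − 1/a) = 4.904×10¹² × (1.033×10⁻⁶ − 3.379×10⁻⁷) = 3.409×10⁶ m²/s².
v = 1846 m/s = 1.846 km/s.

v ≈ 1.846 km/s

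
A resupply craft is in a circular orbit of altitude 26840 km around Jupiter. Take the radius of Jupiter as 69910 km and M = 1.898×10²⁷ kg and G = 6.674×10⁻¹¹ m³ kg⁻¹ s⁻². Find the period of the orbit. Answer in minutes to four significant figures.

T ≈ 280.0 minutes

μ = GM = 6.674×10⁻¹¹ × 1.898×10²⁷ = 1.267×10¹⁷ m³/s².
r = 69910 + 26840 = 96750 km = 9.6750×10⁷ m.
Kepler's third law: T = 2π√(r³/μ) = 2π√((9.675×10⁷)³ / 1.267×10¹⁷).
r³/μ = 7.149×10⁶ s², so T = 2π × 2.674×10³ = 1.680×10⁴ s.
Converting: 1.680×10⁴ s ÷ 60.00 = 280.0 minutes.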